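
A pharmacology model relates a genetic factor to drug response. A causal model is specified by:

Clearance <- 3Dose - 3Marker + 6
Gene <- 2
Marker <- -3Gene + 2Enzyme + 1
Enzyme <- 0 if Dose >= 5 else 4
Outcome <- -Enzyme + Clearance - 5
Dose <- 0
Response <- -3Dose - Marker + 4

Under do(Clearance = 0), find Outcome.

Intervening sets Clearance = 0 and removes its equation (Clearance <- 3Dose - 3Marker + 6).
Enzyme = 0 if Dose >= 5 else 4  [with Dose=0]  = 4
Outcome = -Enzyme + Clearance - 5  [with Enzyme=4, Clearance=0]  = -9

-9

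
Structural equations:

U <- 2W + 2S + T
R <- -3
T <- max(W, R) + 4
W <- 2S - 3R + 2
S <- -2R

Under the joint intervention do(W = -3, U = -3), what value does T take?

1

The joint intervention fixes W = -3, U = -3, removing each variable's own equation.
T = max(W, R) + 4  [with W=-3, R=-3]  = 1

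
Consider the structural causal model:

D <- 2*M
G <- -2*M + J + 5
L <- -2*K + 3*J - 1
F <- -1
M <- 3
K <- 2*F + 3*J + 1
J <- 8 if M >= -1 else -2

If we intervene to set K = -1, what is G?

Under do(K=-1), the mechanism K <- 2*F + 3*J + 1 is discarded; K is fixed at -1.
Since G is not a descendant of the intervened variable, it is unaffected.
J = 8 if M >= -1 else -2  [with M=3]  = 8
G = -2*M + J + 5  [with M=3, J=8]  = 7

7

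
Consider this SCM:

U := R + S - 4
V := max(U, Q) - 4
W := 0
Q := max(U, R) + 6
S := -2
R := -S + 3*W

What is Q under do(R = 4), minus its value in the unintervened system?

do(R=4) replaces the equation R := -S + 3*W with the constant R = 4.
U = R + S - 4  [with R=4, S=-2]  = -2
Q = max(U, R) + 6  [with U=-2, R=4]  = 10
Without intervention: R = -S + 3*W  [with S=-2, W=0]  = 2; U = R + S - 4  [with R=2, S=-2]  = -4; Q = max(U, R) + 6  [with U=-4, R=2]  = 8.
Change = 10 − 8 = 2.

2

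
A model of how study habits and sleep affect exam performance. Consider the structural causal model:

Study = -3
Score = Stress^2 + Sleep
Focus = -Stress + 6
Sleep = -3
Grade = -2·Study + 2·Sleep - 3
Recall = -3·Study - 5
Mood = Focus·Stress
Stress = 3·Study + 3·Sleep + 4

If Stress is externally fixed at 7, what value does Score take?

do(Stress=7) replaces the equation Stress = 3·Study + 3·Sleep + 4 with the constant Stress = 7.
Score = Stress^2 + Sleep  [with Stress=7, Sleep=-3]  = 46

46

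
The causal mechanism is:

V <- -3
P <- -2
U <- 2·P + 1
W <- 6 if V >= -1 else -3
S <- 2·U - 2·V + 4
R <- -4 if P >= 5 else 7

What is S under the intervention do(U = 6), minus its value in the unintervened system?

do(U=6) replaces the equation U <- 2·P + 1 with the constant U = 6.
S = 2·U - 2·V + 4  [with U=6, V=-3]  = 22
Without intervention: U = 2·P + 1  [with P=-2]  = -3; S = 2·U - 2·V + 4  [with U=-3, V=-3]  = 4.
Change = 22 − 4 = 18.

18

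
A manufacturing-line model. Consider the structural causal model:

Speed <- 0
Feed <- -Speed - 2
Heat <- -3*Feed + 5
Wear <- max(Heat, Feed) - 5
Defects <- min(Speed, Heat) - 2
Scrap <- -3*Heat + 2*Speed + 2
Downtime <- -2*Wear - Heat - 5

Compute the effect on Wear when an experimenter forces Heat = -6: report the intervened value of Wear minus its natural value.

-13

The intervention breaks the incoming arrows to Heat: Heat <- -3*Feed + 5 no longer applies, and Heat = -6.
Feed = -Speed - 2  [with Speed=0]  = -2
Wear = max(Heat, Feed) - 5  [with Heat=-6, Feed=-2]  = -7
Without intervention: Feed = -Speed - 2  [with Speed=0]  = -2; Heat = -3*Feed + 5  [with Feed=-2]  = 11; Wear = max(Heat, Feed) - 5  [with Heat=11, Feed=-2]  = 6.
Change = -7 − 6 = -13.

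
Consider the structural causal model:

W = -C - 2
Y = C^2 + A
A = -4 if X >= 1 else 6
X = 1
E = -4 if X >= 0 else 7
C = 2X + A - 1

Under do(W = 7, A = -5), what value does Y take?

Under do(W = 7, A = -5), each intervened variable's structural equation is replaced by its fixed value.
C = 2X + A - 1  [with X=1, A=-5]  = -4
Y = C^2 + A  [with C=-4, A=-5]  = 11

11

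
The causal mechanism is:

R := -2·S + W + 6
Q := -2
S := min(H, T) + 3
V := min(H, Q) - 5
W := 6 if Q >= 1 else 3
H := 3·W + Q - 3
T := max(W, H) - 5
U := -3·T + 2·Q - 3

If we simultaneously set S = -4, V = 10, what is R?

17

Under do(S = -4, V = 10), each intervened variable's structural equation is replaced by its fixed value.
W = 6 if Q >= 1 else 3  [with Q=-2]  = 3
R = -2·S + W + 6  [with S=-4, W=3]  = 17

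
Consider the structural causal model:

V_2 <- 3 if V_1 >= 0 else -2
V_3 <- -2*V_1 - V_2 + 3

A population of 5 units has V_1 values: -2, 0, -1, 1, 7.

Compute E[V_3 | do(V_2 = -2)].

3

do(V_2=-2) breaks V_2's dependence on V_1. With V_2=-2 fixed, V_3 across the units is 9, 5, 7, 3, -9, mean 3.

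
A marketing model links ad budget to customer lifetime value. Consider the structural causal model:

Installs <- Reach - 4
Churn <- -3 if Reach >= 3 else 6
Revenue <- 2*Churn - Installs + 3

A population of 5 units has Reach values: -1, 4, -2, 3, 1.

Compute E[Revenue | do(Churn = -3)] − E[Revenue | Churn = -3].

do(Churn=-3) breaks Churn's dependence on Reach. With Churn=-3 fixed, Revenue across the units is 2, -3, 3, -2, 0, mean 0.
Observing Churn=-3 restricts to units where Churn's equation naturally yields -3: Reach ∈ {4, 3}. In that subpopulation Revenue = -3, -2, mean -2.5.
Difference = 0 − (-2.5) = 2.5.

2.5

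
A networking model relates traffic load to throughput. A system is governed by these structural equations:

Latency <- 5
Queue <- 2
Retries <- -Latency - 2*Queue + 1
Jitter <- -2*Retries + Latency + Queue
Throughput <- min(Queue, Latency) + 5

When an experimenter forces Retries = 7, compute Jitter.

The intervention breaks the incoming arrows to Retries: Retries <- -Latency - 2*Queue + 1 no longer applies, and Retries = 7.
Jitter = -2*Retries + Latency + Queue  [with Retries=7, Latency=5, Queue=2]  = -7

-7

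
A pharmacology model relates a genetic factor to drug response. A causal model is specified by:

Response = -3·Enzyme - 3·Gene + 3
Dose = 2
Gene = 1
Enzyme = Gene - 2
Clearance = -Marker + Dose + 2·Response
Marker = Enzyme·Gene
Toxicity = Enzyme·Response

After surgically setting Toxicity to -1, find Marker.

-1

do(Toxicity=-1) replaces the equation Toxicity = Enzyme·Response with the constant Toxicity = -1.
No directed path runs from Toxicity to Marker, so Marker keeps its natural value.
Enzyme = Gene - 2  [with Gene=1]  = -1
Marker = Enzyme·Gene  [with Enzyme=-1, Gene=1]  = -1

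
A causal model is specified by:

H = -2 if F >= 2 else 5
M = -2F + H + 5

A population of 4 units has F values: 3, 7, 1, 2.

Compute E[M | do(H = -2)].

Every unit gets H=-2 under the intervention. M values become -3, -11, 1, -1; E[M|do(H=-2)] = -3.5.

-3.5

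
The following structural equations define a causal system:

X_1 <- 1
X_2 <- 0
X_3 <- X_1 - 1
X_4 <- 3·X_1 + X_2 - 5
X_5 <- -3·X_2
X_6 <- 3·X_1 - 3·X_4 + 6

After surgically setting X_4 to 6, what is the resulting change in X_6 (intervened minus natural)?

Under do(X_4=6), the mechanism X_4 <- 3·X_1 + X_2 - 5 is discarded; X_4 is fixed at 6.
X_6 = 3·X_1 - 3·X_4 + 6  [with X_1=1, X_4=6]  = -9
Without intervention: X_4 = 3·X_1 + X_2 - 5  [with X_1=1, X_2=0]  = -2; X_6 = 3·X_1 - 3·X_4 + 6  [with X_1=1, X_4=-2]  = 15.
Change = -9 − 15 = -24.

-24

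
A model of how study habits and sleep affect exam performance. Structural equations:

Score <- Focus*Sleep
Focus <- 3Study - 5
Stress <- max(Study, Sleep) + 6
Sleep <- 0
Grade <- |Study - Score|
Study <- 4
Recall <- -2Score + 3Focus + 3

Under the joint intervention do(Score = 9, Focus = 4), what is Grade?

Setting Score = 9, Focus = 4 by intervention discards those variables' equations.
Grade = |Study - Score|  [with Study=4, Score=9]  = 5

5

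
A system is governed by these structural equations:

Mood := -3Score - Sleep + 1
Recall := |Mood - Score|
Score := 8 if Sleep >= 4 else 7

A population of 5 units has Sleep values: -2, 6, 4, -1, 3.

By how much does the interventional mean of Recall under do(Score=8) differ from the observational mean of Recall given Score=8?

-3

do(Score=8) breaks Score's dependence on Sleep. With Score=8 fixed, Recall across the units is 29, 37, 35, 30, 34, mean 33.
Observing Score=8 restricts to units where Score's equation naturally yields 8: Sleep ∈ {6, 4}. In that subpopulation Recall = 37, 35, mean 36.
Difference = 33 − 36 = -3.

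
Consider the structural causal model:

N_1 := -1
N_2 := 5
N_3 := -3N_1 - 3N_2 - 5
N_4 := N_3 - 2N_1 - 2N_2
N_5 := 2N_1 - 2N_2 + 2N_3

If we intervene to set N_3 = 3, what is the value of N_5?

do(N_3=3) replaces the equation N_3 := -3N_1 - 3N_2 - 5 with the constant N_3 = 3.
N_5 = 2N_1 - 2N_2 + 2N_3  [with N_1=-1, N_2=5, N_3=3]  = -6

-6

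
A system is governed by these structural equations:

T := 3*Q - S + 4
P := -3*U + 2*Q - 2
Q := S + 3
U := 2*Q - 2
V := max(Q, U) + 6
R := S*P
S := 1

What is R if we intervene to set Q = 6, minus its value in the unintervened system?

-8

Under do(Q=6), the mechanism Q := S + 3 is discarded; Q is fixed at 6.
U = 2*Q - 2  [with Q=6]  = 10
P = -3*U + 2*Q - 2  [with U=10, Q=6]  = -20
R = S*P  [with S=1, P=-20]  = -20
Without intervention: Q = S + 3  [with S=1]  = 4; U = 2*Q - 2  [with Q=4]  = 6; P = -3*U + 2*Q - 2  [with U=6, Q=4]  = -12; R = S*P  [with S=1, P=-12]  = -12.
Change = -20 − (-12) = -8.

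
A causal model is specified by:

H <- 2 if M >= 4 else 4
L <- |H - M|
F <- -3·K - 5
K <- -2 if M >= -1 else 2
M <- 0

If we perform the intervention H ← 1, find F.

1

The intervention breaks the incoming arrows to H: H <- 2 if M >= 4 else 4 no longer applies, and H = 1.
F is not downstream of the intervention, so its value is determined by the original equations.
K = -2 if M >= -1 else 2  [with M=0]  = -2
F = -3·K - 5  [with K=-2]  = 1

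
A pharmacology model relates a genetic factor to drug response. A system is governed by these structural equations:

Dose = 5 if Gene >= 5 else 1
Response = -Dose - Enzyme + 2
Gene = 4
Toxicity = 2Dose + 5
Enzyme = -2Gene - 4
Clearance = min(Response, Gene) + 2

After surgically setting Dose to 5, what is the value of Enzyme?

The intervention breaks the incoming arrows to Dose: Dose = 5 if Gene >= 5 else 1 no longer applies, and Dose = 5.
Since Enzyme is not a descendant of the intervened variable, it is unaffected.
Enzyme = -2Gene - 4  [with Gene=4]  = -12

-12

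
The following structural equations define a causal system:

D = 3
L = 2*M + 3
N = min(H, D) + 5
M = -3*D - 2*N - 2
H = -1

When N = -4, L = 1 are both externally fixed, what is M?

-3

The joint intervention fixes N = -4, L = 1, removing each variable's own equation.
M = -3*D - 2*N - 2  [with D=3, N=-4]  = -3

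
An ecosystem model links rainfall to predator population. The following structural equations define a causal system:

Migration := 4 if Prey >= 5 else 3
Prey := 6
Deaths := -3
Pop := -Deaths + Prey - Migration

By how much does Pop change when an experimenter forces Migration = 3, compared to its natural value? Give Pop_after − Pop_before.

The intervention breaks the incoming arrows to Migration: Migration := 4 if Prey >= 5 else 3 no longer applies, and Migration = 3.
Pop = -Deaths + Prey - Migration  [with Deaths=-3, Prey=6, Migration=3]  = 6
Without intervention: Migration = 4 if Prey >= 5 else 3  [with Prey=6]  = 4; Pop = -Deaths + Prey - Migration  [with Deaths=-3, Prey=6, Migration=4]  = 5.
Change = 6 − 5 = 1.

1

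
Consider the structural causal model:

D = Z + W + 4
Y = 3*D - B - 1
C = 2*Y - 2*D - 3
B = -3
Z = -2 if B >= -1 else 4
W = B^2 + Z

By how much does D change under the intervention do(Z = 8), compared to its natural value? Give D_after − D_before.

8

Under do(Z=8), the mechanism Z = -2 if B >= -1 else 4 is discarded; Z is fixed at 8.
W = B^2 + Z  [with B=-3, Z=8]  = 17
D = Z + W + 4  [with Z=8, W=17]  = 29
Without intervention: Z = -2 if B >= -1 else 4  [with B=-3]  = 4; W = B^2 + Z  [with B=-3, Z=4]  = 13; D = Z + W + 4  [with Z=4, W=13]  = 21.
Change = 29 − 21 = 8.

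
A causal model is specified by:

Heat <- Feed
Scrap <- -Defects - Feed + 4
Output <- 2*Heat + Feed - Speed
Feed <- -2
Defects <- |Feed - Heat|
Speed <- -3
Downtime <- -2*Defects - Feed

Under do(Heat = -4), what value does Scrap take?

4

do(Heat=-4) replaces the equation Heat <- Feed with the constant Heat = -4.
Defects = |Feed - Heat|  [with Feed=-2, Heat=-4]  = 2
Scrap = -Defects - Feed + 4  [with Defects=2, Feed=-2]  = 4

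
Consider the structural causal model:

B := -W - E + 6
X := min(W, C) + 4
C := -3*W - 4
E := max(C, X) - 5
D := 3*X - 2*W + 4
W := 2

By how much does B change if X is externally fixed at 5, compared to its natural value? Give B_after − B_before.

-11

The intervention breaks the incoming arrows to X: X := min(W, C) + 4 no longer applies, and X = 5.
C = -3*W - 4  [with W=2]  = -10
E = max(C, X) - 5  [with C=-10, X=5]  = 0
B = -W - E + 6  [with W=2, E=0]  = 4
Without intervention: C = -3*W - 4  [with W=2]  = -10; X = min(W, C) + 4  [with W=2, C=-10]  = -6; E = max(C, X) - 5  [with C=-10, X=-6]  = -11; B = -W - E + 6  [with W=2, E=-11]  = 15.
Change = 4 − 15 = -11.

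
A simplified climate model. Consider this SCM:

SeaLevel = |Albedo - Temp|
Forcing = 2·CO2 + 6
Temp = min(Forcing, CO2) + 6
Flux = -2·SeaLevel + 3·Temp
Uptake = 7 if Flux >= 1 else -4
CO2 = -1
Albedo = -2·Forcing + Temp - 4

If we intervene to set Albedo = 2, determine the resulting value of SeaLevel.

Intervening sets Albedo = 2 and removes its equation (Albedo = -2·Forcing + Temp - 4).
Forcing = 2·CO2 + 6  [with CO2=-1]  = 4
Temp = min(Forcing, CO2) + 6  [with Forcing=4, CO2=-1]  = 5
SeaLevel = |Albedo - Temp|  [with Albedo=2, Temp=5]  = 3

3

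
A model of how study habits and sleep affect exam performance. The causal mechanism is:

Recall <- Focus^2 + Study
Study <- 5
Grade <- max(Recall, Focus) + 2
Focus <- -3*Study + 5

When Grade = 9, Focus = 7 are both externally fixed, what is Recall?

Setting Grade = 9, Focus = 7 by intervention discards those variables' equations.
Recall = Focus^2 + Study  [with Focus=7, Study=5]  = 54

54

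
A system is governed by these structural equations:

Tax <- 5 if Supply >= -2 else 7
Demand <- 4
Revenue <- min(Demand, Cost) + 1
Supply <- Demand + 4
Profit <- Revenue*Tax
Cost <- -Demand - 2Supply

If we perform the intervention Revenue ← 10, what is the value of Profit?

50

Under do(Revenue=10), the mechanism Revenue <- min(Demand, Cost) + 1 is discarded; Revenue is fixed at 10.
Supply = Demand + 4  [with Demand=4]  = 8
Tax = 5 if Supply >= -2 else 7  [with Supply=8]  = 5
Profit = Revenue*Tax  [with Revenue=10, Tax=5]  = 50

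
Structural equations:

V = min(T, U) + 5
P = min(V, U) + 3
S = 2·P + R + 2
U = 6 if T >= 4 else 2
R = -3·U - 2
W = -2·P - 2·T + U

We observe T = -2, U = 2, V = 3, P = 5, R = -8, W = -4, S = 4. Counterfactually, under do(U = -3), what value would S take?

9

Under do(U=-3), the mechanism U = 6 if T >= 4 else 2 is discarded; U is fixed at -3.
V = min(T, U) + 5  [with T=-2, U=-3]  = 2
P = min(V, U) + 3  [with V=2, U=-3]  = 0
R = -3·U - 2  [with U=-3]  = 7
S = 2·P + R + 2  [with P=0, R=7]  = 9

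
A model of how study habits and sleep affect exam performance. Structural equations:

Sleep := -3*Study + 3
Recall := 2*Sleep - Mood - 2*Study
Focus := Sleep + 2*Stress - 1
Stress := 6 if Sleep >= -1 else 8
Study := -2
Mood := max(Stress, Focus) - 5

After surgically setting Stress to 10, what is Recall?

The intervention breaks the incoming arrows to Stress: Stress := 6 if Sleep >= -1 else 8 no longer applies, and Stress = 10.
Sleep = -3*Study + 3  [with Study=-2]  = 9
Focus = Sleep + 2*Stress - 1  [with Sleep=9, Stress=10]  = 28
Mood = max(Stress, Focus) - 5  [with Stress=10, Focus=28]  = 23
Recall = 2*Sleep - Mood - 2*Study  [with Sleep=9, Mood=23, Study=-2]  = -1

-1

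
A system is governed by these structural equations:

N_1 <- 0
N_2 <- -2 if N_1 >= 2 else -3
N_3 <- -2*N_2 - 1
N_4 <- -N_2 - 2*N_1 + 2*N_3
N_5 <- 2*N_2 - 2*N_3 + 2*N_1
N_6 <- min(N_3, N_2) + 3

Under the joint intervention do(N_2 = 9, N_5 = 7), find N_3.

-19

Under do(N_2 = 9, N_5 = 7), each intervened variable's structural equation is replaced by its fixed value.
N_3 = -2*N_2 - 1  [with N_2=9]  = -19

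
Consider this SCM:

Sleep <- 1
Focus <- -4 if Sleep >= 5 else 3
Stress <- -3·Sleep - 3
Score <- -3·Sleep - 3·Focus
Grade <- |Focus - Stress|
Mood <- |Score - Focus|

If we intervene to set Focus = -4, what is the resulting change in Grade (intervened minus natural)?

The intervention breaks the incoming arrows to Focus: Focus <- -4 if Sleep >= 5 else 3 no longer applies, and Focus = -4.
Stress = -3·Sleep - 3  [with Sleep=1]  = -6
Grade = |Focus - Stress|  [with Focus=-4, Stress=-6]  = 2
Without intervention: Stress = -3·Sleep - 3  [with Sleep=1]  = -6; Focus = -4 if Sleep >= 5 else 3  [with Sleep=1]  = 3; Grade = |Focus - Stress|  [with Focus=3, Stress=-6]  = 9.
Change = 2 − 9 = -7.

-7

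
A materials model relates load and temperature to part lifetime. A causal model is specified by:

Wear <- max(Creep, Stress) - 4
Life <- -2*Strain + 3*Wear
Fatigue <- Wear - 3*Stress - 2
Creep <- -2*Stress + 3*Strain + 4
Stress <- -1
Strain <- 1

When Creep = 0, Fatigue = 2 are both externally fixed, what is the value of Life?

Setting Creep = 0, Fatigue = 2 by intervention discards those variables' equations.
Wear = max(Creep, Stress) - 4  [with Creep=0, Stress=-1]  = -4
Life = -2*Strain + 3*Wear  [with Strain=1, Wear=-4]  = -14

-14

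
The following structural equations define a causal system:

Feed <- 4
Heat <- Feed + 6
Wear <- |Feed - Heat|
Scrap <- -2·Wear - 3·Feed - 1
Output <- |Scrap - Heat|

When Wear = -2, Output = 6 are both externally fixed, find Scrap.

-9

The joint intervention fixes Wear = -2, Output = 6, removing each variable's own equation.
Scrap = -2·Wear - 3·Feed - 1  [with Wear=-2, Feed=4]  = -9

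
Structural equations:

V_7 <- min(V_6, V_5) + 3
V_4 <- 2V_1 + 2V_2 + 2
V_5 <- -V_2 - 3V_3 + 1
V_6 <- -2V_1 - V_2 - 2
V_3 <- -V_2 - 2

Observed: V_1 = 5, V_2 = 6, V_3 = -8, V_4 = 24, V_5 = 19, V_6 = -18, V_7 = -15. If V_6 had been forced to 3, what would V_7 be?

6

Intervening sets V_6 = 3 and removes its equation (V_6 <- -2V_1 - V_2 - 2).
V_3 = -V_2 - 2  [with V_2=6]  = -8
V_5 = -V_2 - 3V_3 + 1  [with V_2=6, V_3=-8]  = 19
V_7 = min(V_6, V_5) + 3  [with V_6=3, V_5=19]  = 6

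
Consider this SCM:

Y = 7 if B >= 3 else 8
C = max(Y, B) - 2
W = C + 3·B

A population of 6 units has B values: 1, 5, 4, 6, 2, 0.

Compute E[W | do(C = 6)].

Under do(C=6), C's equation is replaced by C=6 for every unit. Per-unit W: 9, 21, 18, 24, 12, 6. Mean = 15.

15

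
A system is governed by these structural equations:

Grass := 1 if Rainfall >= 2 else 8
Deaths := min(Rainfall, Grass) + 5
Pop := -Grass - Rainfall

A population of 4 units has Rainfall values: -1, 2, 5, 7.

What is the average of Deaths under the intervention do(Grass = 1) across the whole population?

The intervention sets Grass=1 in all 4 units regardless of Rainfall. Recomputing Deaths per unit gives 4, 6, 6, 6; average 5.5.

5.5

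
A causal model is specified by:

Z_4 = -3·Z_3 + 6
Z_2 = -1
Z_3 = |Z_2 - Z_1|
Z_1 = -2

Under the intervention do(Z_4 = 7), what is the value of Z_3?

1

Under do(Z_4=7), the mechanism Z_4 = -3·Z_3 + 6 is discarded; Z_4 is fixed at 7.
Since Z_3 is not a descendant of the intervened variable, it is unaffected.
Z_3 = |Z_2 - Z_1|  [with Z_2=-1, Z_1=-2]  = 1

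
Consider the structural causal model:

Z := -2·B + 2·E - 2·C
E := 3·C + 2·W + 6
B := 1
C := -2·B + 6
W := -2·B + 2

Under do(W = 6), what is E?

Under do(W=6), the mechanism W := -2·B + 2 is discarded; W is fixed at 6.
C = -2·B + 6  [with B=1]  = 4
E = 3·C + 2·W + 6  [with C=4, W=6]  = 30

30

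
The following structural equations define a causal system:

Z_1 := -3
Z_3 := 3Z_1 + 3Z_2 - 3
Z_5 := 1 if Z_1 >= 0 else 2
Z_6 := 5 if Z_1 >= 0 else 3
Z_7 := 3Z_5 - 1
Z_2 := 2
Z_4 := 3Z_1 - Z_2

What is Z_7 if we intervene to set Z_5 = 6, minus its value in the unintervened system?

12

Under do(Z_5=6), the mechanism Z_5 := 1 if Z_1 >= 0 else 2 is discarded; Z_5 is fixed at 6.
Z_7 = 3Z_5 - 1  [with Z_5=6]  = 17
Without intervention: Z_5 = 1 if Z_1 >= 0 else 2  [with Z_1=-3]  = 2; Z_7 = 3Z_5 - 1  [with Z_5=2]  = 5.
Change = 17 − 5 = 12.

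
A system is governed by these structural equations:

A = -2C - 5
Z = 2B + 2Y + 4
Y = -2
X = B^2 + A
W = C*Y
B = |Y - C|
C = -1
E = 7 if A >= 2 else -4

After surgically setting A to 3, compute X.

do(A=3) replaces the equation A = -2C - 5 with the constant A = 3.
B = |Y - C|  [with Y=-2, C=-1]  = 1
X = B^2 + A  [with B=1, A=3]  = 4

4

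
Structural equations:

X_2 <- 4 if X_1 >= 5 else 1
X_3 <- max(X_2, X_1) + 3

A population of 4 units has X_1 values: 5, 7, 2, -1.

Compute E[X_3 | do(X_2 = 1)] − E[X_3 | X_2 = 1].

2.25

do(X_2=1) breaks X_2's dependence on X_1. With X_2=1 fixed, X_3 across the units is 8, 10, 5, 4, mean 6.75.
Conditioning on X_2=1 selects the 2 unit(s) with X_1 ∈ {2, -1}. Their X_3 values: 5, 4. Mean = 4.5.
Difference = 6.75 − 4.5 = 2.25.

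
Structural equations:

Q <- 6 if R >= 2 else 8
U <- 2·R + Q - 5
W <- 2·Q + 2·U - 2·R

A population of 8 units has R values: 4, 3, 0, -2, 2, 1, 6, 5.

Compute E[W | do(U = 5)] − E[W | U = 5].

-2.25

do(U=5) breaks U's dependence on R. With U=5 fixed, W across the units is 14, 16, 26, 30, 18, 24, 10, 12, mean 18.75.
Conditioning on U=5 selects the 2 unit(s) with R ∈ {2, 1}. Their W values: 18, 24. Mean = 21.
Difference = 18.75 − 21 = -2.25.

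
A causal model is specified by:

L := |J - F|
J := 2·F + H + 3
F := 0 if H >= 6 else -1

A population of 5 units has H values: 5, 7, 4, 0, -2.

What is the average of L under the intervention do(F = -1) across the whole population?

Under do(F=-1), F's equation is replaced by F=-1 for every unit. Per-unit L: 7, 9, 6, 2, 0. Mean = 4.8.

4.8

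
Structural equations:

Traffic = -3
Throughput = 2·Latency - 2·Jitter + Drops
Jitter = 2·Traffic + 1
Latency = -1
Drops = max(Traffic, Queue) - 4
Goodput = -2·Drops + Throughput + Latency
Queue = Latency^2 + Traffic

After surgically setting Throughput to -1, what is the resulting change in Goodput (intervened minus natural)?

Intervening sets Throughput = -1 and removes its equation (Throughput = 2·Latency - 2·Jitter + Drops).
Queue = Latency^2 + Traffic  [with Latency=-1, Traffic=-3]  = -2
Drops = max(Traffic, Queue) - 4  [with Traffic=-3, Queue=-2]  = -6
Goodput = -2·Drops + Throughput + Latency  [with Drops=-6, Throughput=-1, Latency=-1]  = 10
Without intervention: Queue = Latency^2 + Traffic  [with Latency=-1, Traffic=-3]  = -2; Drops = max(Traffic, Queue) - 4  [with Traffic=-3, Queue=-2]  = -6; Jitter = 2·Traffic + 1  [with Traffic=-3]  = -5; Throughput = 2·Latency - 2·Jitter + Drops  [with Latency=-1, Jitter=-5, Drops=-6]  = 2; Goodput = -2·Drops + Throughput + Latency  [with Drops=-6, Throughput=2, Latency=-1]  = 13.
Change = 10 − 13 = -3.

-3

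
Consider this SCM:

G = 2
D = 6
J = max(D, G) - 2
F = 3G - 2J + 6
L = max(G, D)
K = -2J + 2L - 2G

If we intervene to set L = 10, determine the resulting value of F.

The intervention breaks the incoming arrows to L: L = max(G, D) no longer applies, and L = 10.
Since F is not a descendant of the intervened variable, it is unaffected.
J = max(D, G) - 2  [with D=6, G=2]  = 4
F = 3G - 2J + 6  [with G=2, J=4]  = 4

4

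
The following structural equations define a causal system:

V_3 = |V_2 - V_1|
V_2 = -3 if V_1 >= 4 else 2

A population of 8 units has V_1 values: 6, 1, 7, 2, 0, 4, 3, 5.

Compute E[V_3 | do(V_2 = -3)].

6.5

Under do(V_2=-3), V_2's equation is replaced by V_2=-3 for every unit. Per-unit V_3: 9, 4, 10, 5, 3, 7, 6, 8. Mean = 6.5.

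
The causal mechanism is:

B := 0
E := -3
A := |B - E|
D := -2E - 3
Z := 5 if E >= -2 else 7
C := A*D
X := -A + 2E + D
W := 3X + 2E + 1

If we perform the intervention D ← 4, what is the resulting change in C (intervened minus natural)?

Under do(D=4), the mechanism D := -2E - 3 is discarded; D is fixed at 4.
A = |B - E|  [with B=0, E=-3]  = 3
C = A*D  [with A=3, D=4]  = 12
Without intervention: A = |B - E|  [with B=0, E=-3]  = 3; D = -2E - 3  [with E=-3]  = 3; C = A*D  [with A=3, D=3]  = 9.
Change = 12 − 9 = 3.

3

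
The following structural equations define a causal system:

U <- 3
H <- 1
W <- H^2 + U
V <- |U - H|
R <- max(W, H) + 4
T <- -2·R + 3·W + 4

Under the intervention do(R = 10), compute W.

4

do(R=10) replaces the equation R <- max(W, H) + 4 with the constant R = 10.
W is not downstream of the intervention, so its value is determined by the original equations.
W = H^2 + U  [with H=1, U=3]  = 4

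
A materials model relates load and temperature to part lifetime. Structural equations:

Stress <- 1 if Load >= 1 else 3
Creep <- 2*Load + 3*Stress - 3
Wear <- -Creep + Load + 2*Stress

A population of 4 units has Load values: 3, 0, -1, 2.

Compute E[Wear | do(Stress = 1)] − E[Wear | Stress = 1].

The intervention sets Stress=1 in all 4 units regardless of Load. Recomputing Wear per unit gives -1, 2, 3, 0; average 1.
E[Wear|Stress=1] averages over only the 2 units with Stress=1 (Load = 3, 2): Wear = -1, 0, mean -0.5.
Difference = 1 − (-0.5) = 1.5.

1.5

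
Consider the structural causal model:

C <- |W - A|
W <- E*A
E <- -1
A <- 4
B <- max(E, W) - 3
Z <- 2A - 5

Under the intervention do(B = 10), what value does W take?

-4

do(B=10) replaces the equation B <- max(E, W) - 3 with the constant B = 10.
W is not downstream of the intervention, so its value is determined by the original equations.
W = E*A  [with E=-1, A=4]  = -4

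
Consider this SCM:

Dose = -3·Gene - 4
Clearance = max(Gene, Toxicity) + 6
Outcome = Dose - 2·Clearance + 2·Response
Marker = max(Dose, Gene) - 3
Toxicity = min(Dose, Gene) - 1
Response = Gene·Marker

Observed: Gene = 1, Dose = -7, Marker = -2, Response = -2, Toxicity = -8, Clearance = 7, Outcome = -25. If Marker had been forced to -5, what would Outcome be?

-31

The intervention breaks the incoming arrows to Marker: Marker = max(Dose, Gene) - 3 no longer applies, and Marker = -5.
Dose = -3·Gene - 4  [with Gene=1]  = -7
Response = Gene·Marker  [with Gene=1, Marker=-5]  = -5
Toxicity = min(Dose, Gene) - 1  [with Dose=-7, Gene=1]  = -8
Clearance = max(Gene, Toxicity) + 6  [with Gene=1, Toxicity=-8]  = 7
Outcome = Dose - 2·Clearance + 2·Response  [with Dose=-7, Clearance=7, Response=-5]  = -31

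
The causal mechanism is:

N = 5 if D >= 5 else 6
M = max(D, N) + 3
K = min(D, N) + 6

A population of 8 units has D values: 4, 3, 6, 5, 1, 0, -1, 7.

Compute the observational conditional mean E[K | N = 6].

Conditioning on N=6 selects the 5 unit(s) with D ∈ {4, 3, 1, 0, -1}. Their K values: 10, 9, 7, 6, 5. Mean = 7.4.

7.4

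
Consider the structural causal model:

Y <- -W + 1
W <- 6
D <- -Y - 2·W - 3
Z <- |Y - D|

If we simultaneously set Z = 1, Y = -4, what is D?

-11

Setting Z = 1, Y = -4 by intervention discards those variables' equations.
D = -Y - 2·W - 3  [with Y=-4, W=6]  = -11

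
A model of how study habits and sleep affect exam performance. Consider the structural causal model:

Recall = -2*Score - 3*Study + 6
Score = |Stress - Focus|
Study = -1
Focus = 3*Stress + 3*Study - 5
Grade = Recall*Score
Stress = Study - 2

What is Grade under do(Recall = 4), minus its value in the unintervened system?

The intervention breaks the incoming arrows to Recall: Recall = -2*Score - 3*Study + 6 no longer applies, and Recall = 4.
Stress = Study - 2  [with Study=-1]  = -3
Focus = 3*Stress + 3*Study - 5  [with Stress=-3, Study=-1]  = -17
Score = |Stress - Focus|  [with Stress=-3, Focus=-17]  = 14
Grade = Recall*Score  [with Recall=4, Score=14]  = 56
Without intervention: Stress = Study - 2  [with Study=-1]  = -3; Focus = 3*Stress + 3*Study - 5  [with Stress=-3, Study=-1]  = -17; Score = |Stress - Focus|  [with Stress=-3, Focus=-17]  = 14; Recall = -2*Score - 3*Study + 6  [with Score=14, Study=-1]  = -19; Grade = Recall*Score  [with Recall=-19, Score=14]  = -266.
Change = 56 − (-266) = 322.

322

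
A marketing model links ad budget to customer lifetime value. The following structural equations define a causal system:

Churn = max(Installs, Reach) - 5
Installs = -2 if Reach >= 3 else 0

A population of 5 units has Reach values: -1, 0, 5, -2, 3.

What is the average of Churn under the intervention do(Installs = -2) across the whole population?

-4

do(Installs=-2) breaks Installs's dependence on Reach. With Installs=-2 fixed, Churn across the units is -6, -5, 0, -7, -2, mean -4.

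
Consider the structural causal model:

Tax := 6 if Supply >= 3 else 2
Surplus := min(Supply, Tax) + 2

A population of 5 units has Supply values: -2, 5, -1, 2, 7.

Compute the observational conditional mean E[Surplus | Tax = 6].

Observing Tax=6 restricts to units where Tax's equation naturally yields 6: Supply ∈ {5, 7}. In that subpopulation Surplus = 7, 8, mean 7.5.

7.5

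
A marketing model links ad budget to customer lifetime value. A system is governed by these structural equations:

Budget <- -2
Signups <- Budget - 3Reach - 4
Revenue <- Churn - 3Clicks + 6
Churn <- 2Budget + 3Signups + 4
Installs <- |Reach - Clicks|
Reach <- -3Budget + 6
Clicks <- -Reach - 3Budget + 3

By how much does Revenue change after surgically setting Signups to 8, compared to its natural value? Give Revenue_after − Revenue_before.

Under do(Signups=8), the mechanism Signups <- Budget - 3Reach - 4 is discarded; Signups is fixed at 8.
Reach = -3Budget + 6  [with Budget=-2]  = 12
Clicks = -Reach - 3Budget + 3  [with Reach=12, Budget=-2]  = -3
Churn = 2Budget + 3Signups + 4  [with Budget=-2, Signups=8]  = 24
Revenue = Churn - 3Clicks + 6  [with Churn=24, Clicks=-3]  = 39
Without intervention: Reach = -3Budget + 6  [with Budget=-2]  = 12; Clicks = -Reach - 3Budget + 3  [with Reach=12, Budget=-2]  = -3; Signups = Budget - 3Reach - 4  [with Budget=-2, Reach=12]  = -42; Churn = 2Budget + 3Signups + 4  [with Budget=-2, Signups=-42]  = -126; Revenue = Churn - 3Clicks + 6  [with Churn=-126, Clicks=-3]  = -111.
Change = 39 − (-111) = 150.

150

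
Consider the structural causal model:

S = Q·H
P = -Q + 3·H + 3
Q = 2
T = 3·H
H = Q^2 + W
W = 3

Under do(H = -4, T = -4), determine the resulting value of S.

-8

Setting H = -4, T = -4 by intervention discards those variables' equations.
S = Q·H  [with Q=2, H=-4]  = -8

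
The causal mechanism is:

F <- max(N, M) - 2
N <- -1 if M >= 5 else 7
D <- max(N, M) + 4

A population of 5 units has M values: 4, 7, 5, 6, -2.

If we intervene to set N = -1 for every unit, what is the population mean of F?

2.2

The intervention sets N=-1 in all 5 units regardless of M. Recomputing F per unit gives 2, 5, 3, 4, -3; average 2.2.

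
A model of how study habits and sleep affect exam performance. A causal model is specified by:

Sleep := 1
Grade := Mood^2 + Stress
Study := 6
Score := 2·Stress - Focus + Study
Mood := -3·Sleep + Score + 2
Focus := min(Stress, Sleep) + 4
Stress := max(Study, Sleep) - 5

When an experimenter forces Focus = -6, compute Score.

Intervening sets Focus = -6 and removes its equation (Focus := min(Stress, Sleep) + 4).
Stress = max(Study, Sleep) - 5  [with Study=6, Sleep=1]  = 1
Score = 2·Stress - Focus + Study  [with Stress=1, Focus=-6, Study=6]  = 14

14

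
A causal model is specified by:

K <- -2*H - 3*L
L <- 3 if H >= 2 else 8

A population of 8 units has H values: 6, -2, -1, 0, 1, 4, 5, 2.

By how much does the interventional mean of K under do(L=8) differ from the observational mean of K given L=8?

-4.75

The intervention sets L=8 in all 8 units regardless of H. Recomputing K per unit gives -36, -20, -22, -24, -26, -32, -34, -28; average -27.75.
Conditioning on L=8 selects the 4 unit(s) with H ∈ {-2, -1, 0, 1}. Their K values: -20, -22, -24, -26. Mean = -23.
Difference = -27.75 − (-23) = -4.75.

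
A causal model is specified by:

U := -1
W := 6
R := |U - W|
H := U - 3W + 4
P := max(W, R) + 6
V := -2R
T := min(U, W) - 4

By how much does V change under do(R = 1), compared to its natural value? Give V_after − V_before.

The intervention breaks the incoming arrows to R: R := |U - W| no longer applies, and R = 1.
V = -2R  [with R=1]  = -2
Without intervention: R = |U - W|  [with U=-1, W=6]  = 7; V = -2R  [with R=7]  = -14.
Change = -2 − (-14) = 12.

12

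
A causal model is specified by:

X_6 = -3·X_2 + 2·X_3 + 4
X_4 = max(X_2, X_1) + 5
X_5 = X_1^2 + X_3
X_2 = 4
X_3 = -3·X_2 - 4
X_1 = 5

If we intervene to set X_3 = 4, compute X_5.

do(X_3=4) replaces the equation X_3 = -3·X_2 - 4 with the constant X_3 = 4.
X_5 = X_1^2 + X_3  [with X_1=5, X_3=4]  = 29

29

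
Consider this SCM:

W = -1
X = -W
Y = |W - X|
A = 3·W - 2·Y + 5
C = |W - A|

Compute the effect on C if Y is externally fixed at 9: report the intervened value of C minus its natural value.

14

do(Y=9) replaces the equation Y = |W - X| with the constant Y = 9.
A = 3·W - 2·Y + 5  [with W=-1, Y=9]  = -16
C = |W - A|  [with W=-1, A=-16]  = 15
Without intervention: X = -W  [with W=-1]  = 1; Y = |W - X|  [with W=-1, X=1]  = 2; A = 3·W - 2·Y + 5  [with W=-1, Y=2]  = -2; C = |W - A|  [with W=-1, A=-2]  = 1.
Change = 15 − 1 = 14.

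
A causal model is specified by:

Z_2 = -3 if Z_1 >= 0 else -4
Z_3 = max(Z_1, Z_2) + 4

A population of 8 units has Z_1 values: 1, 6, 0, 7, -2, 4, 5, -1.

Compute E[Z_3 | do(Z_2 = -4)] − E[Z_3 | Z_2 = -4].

4

Every unit gets Z_2=-4 under the intervention. Z_3 values become 5, 10, 4, 11, 2, 8, 9, 3; E[Z_3|do(Z_2=-4)] = 6.5.
E[Z_3|Z_2=-4] averages over only the 2 units with Z_2=-4 (Z_1 = -2, -1): Z_3 = 2, 3, mean 2.5.
Difference = 6.5 − 2.5 = 4.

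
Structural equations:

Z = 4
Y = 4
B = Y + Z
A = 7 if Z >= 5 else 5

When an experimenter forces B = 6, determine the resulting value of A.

5

Under do(B=6), the mechanism B = Y + Z is discarded; B is fixed at 6.
Since A is not a descendant of the intervened variable, it is unaffected.
A = 7 if Z >= 5 else 5  [with Z=4]  = 5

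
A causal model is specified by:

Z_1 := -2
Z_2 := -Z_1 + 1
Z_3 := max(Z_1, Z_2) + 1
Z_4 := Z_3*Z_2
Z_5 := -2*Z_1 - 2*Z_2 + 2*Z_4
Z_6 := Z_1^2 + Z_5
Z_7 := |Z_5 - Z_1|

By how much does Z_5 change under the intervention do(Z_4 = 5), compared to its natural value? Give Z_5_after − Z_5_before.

-14

Intervening sets Z_4 = 5 and removes its equation (Z_4 := Z_3*Z_2).
Z_2 = -Z_1 + 1  [with Z_1=-2]  = 3
Z_5 = -2*Z_1 - 2*Z_2 + 2*Z_4  [with Z_1=-2, Z_2=3, Z_4=5]  = 8
Without intervention: Z_2 = -Z_1 + 1  [with Z_1=-2]  = 3; Z_3 = max(Z_1, Z_2) + 1  [with Z_1=-2, Z_2=3]  = 4; Z_4 = Z_3*Z_2  [with Z_3=4, Z_2=3]  = 12; Z_5 = -2*Z_1 - 2*Z_2 + 2*Z_4  [with Z_1=-2, Z_2=3, Z_4=12]  = 22.
Change = 8 − 22 = -14.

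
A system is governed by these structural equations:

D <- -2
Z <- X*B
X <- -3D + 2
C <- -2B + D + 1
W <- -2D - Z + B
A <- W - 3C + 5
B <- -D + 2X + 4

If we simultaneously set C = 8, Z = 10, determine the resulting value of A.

Under do(C = 8, Z = 10), each intervened variable's structural equation is replaced by its fixed value.
X = -3D + 2  [with D=-2]  = 8
B = -D + 2X + 4  [with D=-2, X=8]  = 22
W = -2D - Z + B  [with D=-2, Z=10, B=22]  = 16
A = W - 3C + 5  [with W=16, C=8]  = -3

-3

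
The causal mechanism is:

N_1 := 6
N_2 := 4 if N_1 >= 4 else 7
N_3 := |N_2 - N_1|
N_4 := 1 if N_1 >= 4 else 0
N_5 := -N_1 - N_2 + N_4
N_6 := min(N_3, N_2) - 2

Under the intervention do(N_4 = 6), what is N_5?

Intervening sets N_4 = 6 and removes its equation (N_4 := 1 if N_1 >= 4 else 0).
N_2 = 4 if N_1 >= 4 else 7  [with N_1=6]  = 4
N_5 = -N_1 - N_2 + N_4  [with N_1=6, N_2=4, N_4=6]  = -4

-4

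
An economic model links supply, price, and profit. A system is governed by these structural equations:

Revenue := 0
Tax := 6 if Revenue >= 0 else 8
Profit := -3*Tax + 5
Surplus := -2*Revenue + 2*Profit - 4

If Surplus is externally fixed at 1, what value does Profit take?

Under do(Surplus=1), the mechanism Surplus := -2*Revenue + 2*Profit - 4 is discarded; Surplus is fixed at 1.
Since Profit is not a descendant of the intervened variable, it is unaffected.
Tax = 6 if Revenue >= 0 else 8  [with Revenue=0]  = 6
Profit = -3*Tax + 5  [with Tax=6]  = -13

-13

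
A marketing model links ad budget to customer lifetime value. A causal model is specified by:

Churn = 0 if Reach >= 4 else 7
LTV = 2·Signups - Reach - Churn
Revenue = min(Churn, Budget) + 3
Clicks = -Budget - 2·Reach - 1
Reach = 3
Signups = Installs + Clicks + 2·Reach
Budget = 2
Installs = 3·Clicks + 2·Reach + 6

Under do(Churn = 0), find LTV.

-39

Intervening sets Churn = 0 and removes its equation (Churn = 0 if Reach >= 4 else 7).
Clicks = -Budget - 2·Reach - 1  [with Budget=2, Reach=3]  = -9
Installs = 3·Clicks + 2·Reach + 6  [with Clicks=-9, Reach=3]  = -15
Signups = Installs + Clicks + 2·Reach  [with Installs=-15, Clicks=-9, Reach=3]  = -18
LTV = 2·Signups - Reach - Churn  [with Signups=-18, Reach=3, Churn=0]  = -39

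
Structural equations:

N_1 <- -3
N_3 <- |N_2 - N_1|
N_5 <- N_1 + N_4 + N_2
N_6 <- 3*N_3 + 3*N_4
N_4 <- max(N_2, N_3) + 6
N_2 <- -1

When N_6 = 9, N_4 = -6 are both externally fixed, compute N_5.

Setting N_6 = 9, N_4 = -6 by intervention discards those variables' equations.
N_5 = N_1 + N_4 + N_2  [with N_1=-3, N_4=-6, N_2=-1]  = -10

-10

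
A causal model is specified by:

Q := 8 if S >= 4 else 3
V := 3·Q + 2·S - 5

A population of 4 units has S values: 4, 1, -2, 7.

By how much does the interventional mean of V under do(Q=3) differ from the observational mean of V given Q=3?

Every unit gets Q=3 under the intervention. V values become 12, 6, 0, 18; E[V|do(Q=3)] = 9.
Conditioning on Q=3 selects the 2 unit(s) with S ∈ {1, -2}. Their V values: 6, 0. Mean = 3.
Difference = 9 − 3 = 6.

6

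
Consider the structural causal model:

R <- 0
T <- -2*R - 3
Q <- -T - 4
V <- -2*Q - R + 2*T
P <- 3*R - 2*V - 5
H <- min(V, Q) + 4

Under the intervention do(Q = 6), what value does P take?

31

do(Q=6) replaces the equation Q <- -T - 4 with the constant Q = 6.
T = -2*R - 3  [with R=0]  = -3
V = -2*Q - R + 2*T  [with Q=6, R=0, T=-3]  = -18
P = 3*R - 2*V - 5  [with R=0, V=-18]  = 31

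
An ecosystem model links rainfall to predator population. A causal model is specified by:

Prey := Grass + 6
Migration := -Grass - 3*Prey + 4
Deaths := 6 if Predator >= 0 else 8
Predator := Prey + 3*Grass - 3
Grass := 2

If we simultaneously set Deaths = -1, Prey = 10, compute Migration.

The joint intervention fixes Deaths = -1, Prey = 10, removing each variable's own equation.
Migration = -Grass - 3*Prey + 4  [with Grass=2, Prey=10]  = -28

-28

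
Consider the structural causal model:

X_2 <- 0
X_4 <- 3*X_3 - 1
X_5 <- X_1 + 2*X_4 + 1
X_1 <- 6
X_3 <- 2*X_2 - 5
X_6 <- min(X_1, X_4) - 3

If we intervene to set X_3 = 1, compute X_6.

-1

The intervention breaks the incoming arrows to X_3: X_3 <- 2*X_2 - 5 no longer applies, and X_3 = 1.
X_4 = 3*X_3 - 1  [with X_3=1]  = 2
X_6 = min(X_1, X_4) - 3  [with X_1=6, X_4=2]  = -1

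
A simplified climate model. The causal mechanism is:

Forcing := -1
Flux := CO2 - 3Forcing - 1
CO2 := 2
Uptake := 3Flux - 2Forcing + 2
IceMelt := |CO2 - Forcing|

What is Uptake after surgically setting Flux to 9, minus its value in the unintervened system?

15

Intervening sets Flux = 9 and removes its equation (Flux := CO2 - 3Forcing - 1).
Uptake = 3Flux - 2Forcing + 2  [with Flux=9, Forcing=-1]  = 31
Without intervention: Flux = CO2 - 3Forcing - 1  [with CO2=2, Forcing=-1]  = 4; Uptake = 3Flux - 2Forcing + 2  [with Flux=4, Forcing=-1]  = 16.
Change = 31 − 16 = 15.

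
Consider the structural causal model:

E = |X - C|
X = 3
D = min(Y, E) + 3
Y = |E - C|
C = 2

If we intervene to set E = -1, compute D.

do(E=-1) replaces the equation E = |X - C| with the constant E = -1.
Y = |E - C|  [with E=-1, C=2]  = 3
D = min(Y, E) + 3  [with Y=3, E=-1]  = 2

2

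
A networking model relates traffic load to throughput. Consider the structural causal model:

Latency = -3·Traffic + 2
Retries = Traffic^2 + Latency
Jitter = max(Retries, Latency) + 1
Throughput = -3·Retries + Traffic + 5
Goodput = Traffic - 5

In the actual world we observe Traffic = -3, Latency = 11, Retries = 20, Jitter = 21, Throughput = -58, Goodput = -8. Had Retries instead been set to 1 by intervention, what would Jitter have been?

12

The intervention breaks the incoming arrows to Retries: Retries = Traffic^2 + Latency no longer applies, and Retries = 1.
Latency = -3·Traffic + 2  [with Traffic=-3]  = 11
Jitter = max(Retries, Latency) + 1  [with Retries=1, Latency=11]  = 12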